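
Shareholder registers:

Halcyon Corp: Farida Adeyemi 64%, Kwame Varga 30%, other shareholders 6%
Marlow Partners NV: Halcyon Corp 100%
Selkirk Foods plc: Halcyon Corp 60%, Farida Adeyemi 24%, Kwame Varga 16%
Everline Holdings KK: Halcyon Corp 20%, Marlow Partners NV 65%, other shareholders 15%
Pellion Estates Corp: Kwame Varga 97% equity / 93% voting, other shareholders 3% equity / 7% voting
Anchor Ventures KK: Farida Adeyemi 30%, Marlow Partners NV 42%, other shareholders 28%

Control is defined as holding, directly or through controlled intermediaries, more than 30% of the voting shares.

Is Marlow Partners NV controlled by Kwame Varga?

No

Kwame holds 93% of Pellion, so Kwame controls Pellion.
Neither Kwame nor any entity Kwame controls holds any voting interest in Marlow.
So Kwame does not control Marlow.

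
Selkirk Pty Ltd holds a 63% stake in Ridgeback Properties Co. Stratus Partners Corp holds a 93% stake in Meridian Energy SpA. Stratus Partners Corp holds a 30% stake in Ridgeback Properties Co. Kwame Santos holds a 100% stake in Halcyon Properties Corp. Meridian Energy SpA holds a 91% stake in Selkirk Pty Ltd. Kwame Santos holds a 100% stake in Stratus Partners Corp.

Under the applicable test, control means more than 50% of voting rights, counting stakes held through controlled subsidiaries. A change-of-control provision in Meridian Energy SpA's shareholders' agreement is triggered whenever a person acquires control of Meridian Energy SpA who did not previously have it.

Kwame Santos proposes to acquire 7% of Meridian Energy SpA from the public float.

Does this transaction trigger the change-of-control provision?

The purchase changes only Kwame's holdings, so Kwame is the only person who could newly come to control Meridian.
Kwame holds 100% of Stratus, so Kwame controls Stratus.
Stratus holds 93% of Meridian, so Kwame controls Meridian.
So Kwame already controls Meridian before the transaction.
After the purchase, Kwame holds 7% of Meridian directly.
Kwame controlled Meridian already, so this is not a new person acquiring control; every other person's position is unchanged or reduced.
No new person acquires control, so the clause is not triggered.

No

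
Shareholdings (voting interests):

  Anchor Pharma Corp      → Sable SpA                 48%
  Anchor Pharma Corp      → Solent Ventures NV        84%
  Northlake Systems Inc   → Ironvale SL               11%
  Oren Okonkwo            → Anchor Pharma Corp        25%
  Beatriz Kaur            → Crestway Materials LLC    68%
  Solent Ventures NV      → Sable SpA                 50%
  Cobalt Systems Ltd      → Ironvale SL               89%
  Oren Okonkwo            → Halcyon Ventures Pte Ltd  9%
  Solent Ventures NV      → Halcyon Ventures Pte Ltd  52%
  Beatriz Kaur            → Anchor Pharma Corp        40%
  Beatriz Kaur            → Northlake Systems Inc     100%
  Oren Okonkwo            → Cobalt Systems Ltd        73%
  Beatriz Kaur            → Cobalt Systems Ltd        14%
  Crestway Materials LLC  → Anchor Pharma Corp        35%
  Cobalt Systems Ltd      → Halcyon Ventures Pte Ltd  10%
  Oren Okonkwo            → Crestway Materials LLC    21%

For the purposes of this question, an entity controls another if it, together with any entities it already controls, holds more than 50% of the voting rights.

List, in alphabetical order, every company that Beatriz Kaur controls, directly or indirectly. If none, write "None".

Anchor Pharma Corp, Crestway Materials LLC, Halcyon Ventures Pte Ltd, Northlake Systems Inc, Sable SpA, Solent Ventures NV

Beatriz holds 68% of Crestway, so Beatriz controls Crestway.
Beatriz holds 100% of Northlake, so Beatriz controls Northlake.
Crestway and Beatriz together hold 35% + 40% = 75% of Anchor, so Beatriz controls Anchor.
Anchor holds 84% of Solent, so Beatriz controls Solent.
Solent and Anchor together hold 50% + 48% = 98% of Sable, so Beatriz controls Sable.
Solent holds 52% of Halcyon, so Beatriz controls Halcyon.
No other company's threshold is met.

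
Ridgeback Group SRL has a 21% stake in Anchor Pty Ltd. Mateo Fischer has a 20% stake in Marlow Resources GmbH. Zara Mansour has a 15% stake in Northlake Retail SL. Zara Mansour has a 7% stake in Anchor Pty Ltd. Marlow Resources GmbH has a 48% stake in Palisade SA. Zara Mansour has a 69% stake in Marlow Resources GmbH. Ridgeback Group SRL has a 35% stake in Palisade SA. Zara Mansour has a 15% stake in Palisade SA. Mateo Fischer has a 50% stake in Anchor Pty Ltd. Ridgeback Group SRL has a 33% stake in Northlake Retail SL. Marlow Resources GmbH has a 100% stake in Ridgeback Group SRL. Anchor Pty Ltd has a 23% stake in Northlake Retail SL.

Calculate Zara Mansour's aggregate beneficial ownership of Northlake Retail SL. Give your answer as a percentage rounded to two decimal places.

Zara reaches Northlake along 4 paths.
Direct stake: 15% = 15%.
Via Marlow → Ridgeback → Anchor: 69% × 100% × 21% × 23% = 3.3327%.
Via Anchor: 7% × 23% = 1.61%.
Via Marlow → Ridgeback: 69% × 100% × 33% = 22.77%.
Total: 15% + 3.3327% + 1.61% + 22.77% = 42.7127%.
Rounded: 42.71%.

42.71%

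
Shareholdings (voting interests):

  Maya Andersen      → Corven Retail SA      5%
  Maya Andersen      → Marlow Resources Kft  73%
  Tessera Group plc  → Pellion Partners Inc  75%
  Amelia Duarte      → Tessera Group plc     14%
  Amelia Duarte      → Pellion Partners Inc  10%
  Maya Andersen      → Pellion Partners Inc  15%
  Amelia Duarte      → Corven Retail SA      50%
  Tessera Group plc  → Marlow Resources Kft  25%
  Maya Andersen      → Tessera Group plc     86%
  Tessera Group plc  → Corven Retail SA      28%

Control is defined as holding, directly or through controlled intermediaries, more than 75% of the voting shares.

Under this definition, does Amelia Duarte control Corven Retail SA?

Amelia's largest direct stake is 50% in Corven, which does not meet the threshold, so Amelia controls no company.
In Corven, Amelia's side holds only 50%, not > 75%.
So Amelia does not control Corven.

No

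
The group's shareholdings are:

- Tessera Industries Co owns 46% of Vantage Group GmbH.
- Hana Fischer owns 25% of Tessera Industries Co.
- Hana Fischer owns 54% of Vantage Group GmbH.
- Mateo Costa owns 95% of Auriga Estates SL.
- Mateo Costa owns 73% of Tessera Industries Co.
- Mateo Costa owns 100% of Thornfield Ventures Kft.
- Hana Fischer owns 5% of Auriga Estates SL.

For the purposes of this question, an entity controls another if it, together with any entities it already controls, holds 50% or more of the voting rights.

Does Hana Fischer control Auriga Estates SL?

No

Hana holds 54% of Vantage, so Hana controls Vantage.
In Auriga, Hana's side holds only 5%, not ≥ 50%.
So Hana does not control Auriga.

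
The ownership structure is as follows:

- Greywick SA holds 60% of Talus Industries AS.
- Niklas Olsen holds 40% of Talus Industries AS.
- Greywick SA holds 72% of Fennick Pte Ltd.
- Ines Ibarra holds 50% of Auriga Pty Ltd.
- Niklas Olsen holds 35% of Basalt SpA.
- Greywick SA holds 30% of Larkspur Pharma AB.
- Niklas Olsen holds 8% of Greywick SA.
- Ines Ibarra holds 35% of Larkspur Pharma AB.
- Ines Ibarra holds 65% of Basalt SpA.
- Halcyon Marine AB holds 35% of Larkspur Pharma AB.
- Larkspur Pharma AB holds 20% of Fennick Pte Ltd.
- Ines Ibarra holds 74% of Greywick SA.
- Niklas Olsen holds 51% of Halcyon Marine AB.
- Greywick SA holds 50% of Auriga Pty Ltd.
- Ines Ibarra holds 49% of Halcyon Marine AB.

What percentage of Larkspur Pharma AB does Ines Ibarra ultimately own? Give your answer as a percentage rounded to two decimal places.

74.35%

Ines reaches Larkspur along 3 paths.
Via Halcyon: 49% × 35% = 17.15%.
Via Greywick: 74% × 30% = 22.2%.
Direct stake: 35% = 35%.
Total: 17.15% + 22.2% + 35% = 74.35%.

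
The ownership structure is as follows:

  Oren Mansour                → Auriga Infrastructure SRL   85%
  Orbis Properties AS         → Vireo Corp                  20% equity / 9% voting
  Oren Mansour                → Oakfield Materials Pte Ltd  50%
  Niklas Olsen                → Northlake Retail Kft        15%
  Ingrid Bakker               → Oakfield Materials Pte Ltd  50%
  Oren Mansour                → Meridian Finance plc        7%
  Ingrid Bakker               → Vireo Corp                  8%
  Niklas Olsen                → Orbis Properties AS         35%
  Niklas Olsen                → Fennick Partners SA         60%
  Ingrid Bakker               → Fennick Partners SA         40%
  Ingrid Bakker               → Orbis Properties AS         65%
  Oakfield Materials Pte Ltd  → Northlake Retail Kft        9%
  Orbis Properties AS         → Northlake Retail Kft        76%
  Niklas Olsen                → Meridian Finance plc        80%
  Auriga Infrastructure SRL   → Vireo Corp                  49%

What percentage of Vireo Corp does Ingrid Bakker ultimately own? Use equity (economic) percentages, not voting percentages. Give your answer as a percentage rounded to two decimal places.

21.00%

Ingrid reaches Vireo along 2 paths.
Direct stake: 8% = 8%.
Via Orbis: 65% × 20% = 13%.
Total: 8% + 13% = 21%.
Rounded: 21.00%.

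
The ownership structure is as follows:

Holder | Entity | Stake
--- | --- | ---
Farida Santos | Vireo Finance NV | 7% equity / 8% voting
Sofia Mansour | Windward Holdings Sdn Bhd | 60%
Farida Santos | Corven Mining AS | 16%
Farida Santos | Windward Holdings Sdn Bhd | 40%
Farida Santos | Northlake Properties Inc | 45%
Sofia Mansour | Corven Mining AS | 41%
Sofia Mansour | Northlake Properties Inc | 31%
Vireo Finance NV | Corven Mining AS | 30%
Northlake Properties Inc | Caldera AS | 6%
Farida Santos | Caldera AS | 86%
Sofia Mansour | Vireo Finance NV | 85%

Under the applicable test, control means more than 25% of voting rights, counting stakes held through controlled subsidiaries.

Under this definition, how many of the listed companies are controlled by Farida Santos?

Farida holds 40% of Windward, so Farida controls Windward.
Farida holds 45% of Northlake, so Farida controls Northlake.
Northlake and Farida together hold 6% + 86% = 92% of Caldera, so Farida controls Caldera.
No other company's threshold is met.
Farida controls 3 companies.

3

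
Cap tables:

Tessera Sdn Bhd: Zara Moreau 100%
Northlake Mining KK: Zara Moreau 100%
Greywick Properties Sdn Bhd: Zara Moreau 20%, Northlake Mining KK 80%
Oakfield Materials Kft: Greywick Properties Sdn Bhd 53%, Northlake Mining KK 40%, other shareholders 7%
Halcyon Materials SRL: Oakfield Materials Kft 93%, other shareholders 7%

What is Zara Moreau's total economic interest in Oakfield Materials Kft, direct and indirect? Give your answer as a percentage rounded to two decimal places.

93.00%

Zara reaches Oakfield along 3 paths.
Via Greywick: 20% × 53% = 10.6%.
Via Northlake → Greywick: 100% × 80% × 53% = 42.4%.
Via Northlake: 100% × 40% = 40%.
Total: 10.6% + 42.4% + 40% = 93%.
Rounded: 93.00%.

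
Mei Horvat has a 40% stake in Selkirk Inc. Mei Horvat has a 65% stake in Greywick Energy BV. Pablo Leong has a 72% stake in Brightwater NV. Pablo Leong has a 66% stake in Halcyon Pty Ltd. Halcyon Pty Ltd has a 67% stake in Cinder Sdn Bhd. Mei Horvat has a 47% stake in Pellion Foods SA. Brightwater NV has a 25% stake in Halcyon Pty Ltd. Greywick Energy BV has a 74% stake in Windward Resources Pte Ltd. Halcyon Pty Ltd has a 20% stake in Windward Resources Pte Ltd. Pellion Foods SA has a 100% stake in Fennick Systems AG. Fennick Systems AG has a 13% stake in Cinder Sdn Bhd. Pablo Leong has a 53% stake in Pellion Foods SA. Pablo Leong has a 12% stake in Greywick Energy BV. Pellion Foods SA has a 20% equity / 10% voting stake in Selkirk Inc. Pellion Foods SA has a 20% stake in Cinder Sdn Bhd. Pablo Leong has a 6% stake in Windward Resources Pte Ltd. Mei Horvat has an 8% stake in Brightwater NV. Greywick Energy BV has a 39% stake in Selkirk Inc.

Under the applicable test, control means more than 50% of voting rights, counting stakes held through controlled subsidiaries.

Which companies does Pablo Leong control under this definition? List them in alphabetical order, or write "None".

Brightwater NV, Cinder Sdn Bhd, Fennick Systems AG, Halcyon Pty Ltd, Pellion Foods SA

Pablo holds 72% of Brightwater, so Pablo controls Brightwater.
Pablo holds 53% of Pellion, so Pablo controls Pellion.
Brightwater and Pablo together hold 25% + 66% = 91% of Halcyon, so Pablo controls Halcyon.
Pellion holds 100% of Fennick, so Pablo controls Fennick.
Pellion and Halcyon and Fennick together hold 20% + 67% + 13% = 100% of Cinder, so Pablo controls Cinder.
No other company's threshold is met.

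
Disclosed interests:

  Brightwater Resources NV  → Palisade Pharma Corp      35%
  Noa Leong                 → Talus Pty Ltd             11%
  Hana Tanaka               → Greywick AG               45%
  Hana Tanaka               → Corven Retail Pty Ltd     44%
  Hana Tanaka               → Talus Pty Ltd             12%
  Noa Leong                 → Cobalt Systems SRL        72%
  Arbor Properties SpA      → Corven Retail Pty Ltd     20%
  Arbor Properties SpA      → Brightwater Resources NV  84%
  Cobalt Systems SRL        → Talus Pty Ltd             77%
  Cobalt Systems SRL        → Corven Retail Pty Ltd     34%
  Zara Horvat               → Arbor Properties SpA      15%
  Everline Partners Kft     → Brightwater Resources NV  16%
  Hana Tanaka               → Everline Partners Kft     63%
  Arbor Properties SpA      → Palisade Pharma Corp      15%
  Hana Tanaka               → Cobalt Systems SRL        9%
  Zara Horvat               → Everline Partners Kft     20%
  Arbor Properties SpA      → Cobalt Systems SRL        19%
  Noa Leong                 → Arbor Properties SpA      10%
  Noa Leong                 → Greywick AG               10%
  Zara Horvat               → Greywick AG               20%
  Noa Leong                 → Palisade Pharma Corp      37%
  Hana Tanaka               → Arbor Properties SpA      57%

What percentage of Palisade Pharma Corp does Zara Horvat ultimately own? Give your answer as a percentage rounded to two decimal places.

7.78%

Zara reaches Palisade along 3 paths.
Via Arbor → Brightwater: 15% × 84% × 35% = 4.41%.
Via Everline → Brightwater: 20% × 16% × 35% = 1.12%.
Via Arbor: 15% × 15% = 2.25%.
Total: 4.41% + 1.12% + 2.25% = 7.78%.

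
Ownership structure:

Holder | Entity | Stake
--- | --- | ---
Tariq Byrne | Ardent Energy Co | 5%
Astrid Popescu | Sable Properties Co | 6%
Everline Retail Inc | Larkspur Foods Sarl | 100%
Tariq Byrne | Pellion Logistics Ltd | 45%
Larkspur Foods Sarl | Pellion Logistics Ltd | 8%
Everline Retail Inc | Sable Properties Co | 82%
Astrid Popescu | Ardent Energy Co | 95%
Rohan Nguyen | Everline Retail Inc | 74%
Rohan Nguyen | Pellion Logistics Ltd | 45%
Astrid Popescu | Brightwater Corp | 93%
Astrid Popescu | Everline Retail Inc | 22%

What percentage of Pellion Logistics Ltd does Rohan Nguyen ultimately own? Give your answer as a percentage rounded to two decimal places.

50.92%

Rohan reaches Pellion along 2 paths.
Direct stake: 45% = 45%.
Via Everline → Larkspur: 74% × 100% × 8% = 5.92%.
Total: 45% + 5.92% = 50.92%.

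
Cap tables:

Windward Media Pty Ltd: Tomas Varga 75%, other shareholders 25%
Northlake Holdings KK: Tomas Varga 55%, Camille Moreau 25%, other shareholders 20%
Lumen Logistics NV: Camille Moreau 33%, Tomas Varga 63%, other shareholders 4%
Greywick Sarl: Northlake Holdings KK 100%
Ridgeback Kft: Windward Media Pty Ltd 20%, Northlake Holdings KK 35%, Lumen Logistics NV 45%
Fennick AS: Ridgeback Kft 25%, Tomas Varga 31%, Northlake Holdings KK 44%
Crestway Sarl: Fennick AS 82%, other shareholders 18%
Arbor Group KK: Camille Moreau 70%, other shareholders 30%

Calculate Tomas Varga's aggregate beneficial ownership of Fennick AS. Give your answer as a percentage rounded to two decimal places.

Tomas reaches Fennick along 5 paths.
Via Windward → Ridgeback: 75% × 20% × 25% = 3.75%.
Via Northlake → Ridgeback: 55% × 35% × 25% = 4.8125%.
Via Lumen → Ridgeback: 63% × 45% × 25% = 7.0875%.
Direct stake: 31% = 31%.
Via Northlake: 55% × 44% = 24.2%.
Total: 3.75% + 4.8125% + 7.0875% + 31% + 24.2% = 70.85%.

70.85%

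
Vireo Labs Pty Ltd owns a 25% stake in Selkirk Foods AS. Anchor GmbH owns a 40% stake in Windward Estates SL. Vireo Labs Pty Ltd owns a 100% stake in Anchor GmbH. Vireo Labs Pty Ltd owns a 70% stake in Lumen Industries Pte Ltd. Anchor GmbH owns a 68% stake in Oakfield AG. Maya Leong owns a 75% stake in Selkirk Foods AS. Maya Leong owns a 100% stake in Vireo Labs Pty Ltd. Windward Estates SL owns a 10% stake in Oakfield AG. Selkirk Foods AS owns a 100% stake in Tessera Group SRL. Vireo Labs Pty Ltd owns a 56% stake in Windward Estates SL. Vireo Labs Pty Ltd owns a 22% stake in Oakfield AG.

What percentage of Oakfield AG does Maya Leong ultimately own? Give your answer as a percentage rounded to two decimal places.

Maya reaches Oakfield along 4 paths.
Via Vireo → Anchor → Windward: 100% × 100% × 40% × 10% = 4%.
Via Vireo → Windward: 100% × 56% × 10% = 5.6%.
Via Vireo: 100% × 22% = 22%.
Via Vireo → Anchor: 100% × 100% × 68% = 68%.
Total: 4% + 5.6% + 22% + 68% = 99.6%.
Rounded: 99.60%.

99.60%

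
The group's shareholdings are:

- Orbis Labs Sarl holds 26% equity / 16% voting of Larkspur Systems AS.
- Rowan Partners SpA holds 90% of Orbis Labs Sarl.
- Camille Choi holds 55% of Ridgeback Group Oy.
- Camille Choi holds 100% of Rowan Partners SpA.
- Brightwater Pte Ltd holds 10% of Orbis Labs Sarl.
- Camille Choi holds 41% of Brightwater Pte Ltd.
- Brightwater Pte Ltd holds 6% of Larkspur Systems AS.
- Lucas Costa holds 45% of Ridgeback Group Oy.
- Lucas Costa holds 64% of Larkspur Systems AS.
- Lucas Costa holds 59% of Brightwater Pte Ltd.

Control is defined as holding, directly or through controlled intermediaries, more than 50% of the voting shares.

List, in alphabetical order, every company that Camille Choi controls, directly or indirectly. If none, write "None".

Orbis Labs Sarl, Ridgeback Group Oy, Rowan Partners SpA

Camille holds 100% of Rowan, so Camille controls Rowan.
Camille holds 55% of Ridgeback, so Camille controls Ridgeback.
Rowan holds 90% of Orbis, so Camille controls Orbis.
No other company's threshold is met.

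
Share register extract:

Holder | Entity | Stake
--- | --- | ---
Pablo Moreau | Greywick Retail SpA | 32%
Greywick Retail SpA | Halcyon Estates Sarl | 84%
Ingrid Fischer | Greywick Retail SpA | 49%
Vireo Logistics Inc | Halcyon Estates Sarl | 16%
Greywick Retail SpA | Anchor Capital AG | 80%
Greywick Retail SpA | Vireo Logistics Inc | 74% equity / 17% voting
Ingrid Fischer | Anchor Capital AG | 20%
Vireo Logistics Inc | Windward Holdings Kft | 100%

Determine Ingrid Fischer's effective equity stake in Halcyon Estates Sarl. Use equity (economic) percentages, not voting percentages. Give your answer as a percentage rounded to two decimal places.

46.96%

Ingrid reaches Halcyon along 2 paths.
Via Greywick: 49% × 84% = 41.16%.
Via Greywick → Vireo: 49% × 74% × 16% = 5.8016%.
Total: 41.16% + 5.8016% = 46.9616%.
Rounded: 46.96%.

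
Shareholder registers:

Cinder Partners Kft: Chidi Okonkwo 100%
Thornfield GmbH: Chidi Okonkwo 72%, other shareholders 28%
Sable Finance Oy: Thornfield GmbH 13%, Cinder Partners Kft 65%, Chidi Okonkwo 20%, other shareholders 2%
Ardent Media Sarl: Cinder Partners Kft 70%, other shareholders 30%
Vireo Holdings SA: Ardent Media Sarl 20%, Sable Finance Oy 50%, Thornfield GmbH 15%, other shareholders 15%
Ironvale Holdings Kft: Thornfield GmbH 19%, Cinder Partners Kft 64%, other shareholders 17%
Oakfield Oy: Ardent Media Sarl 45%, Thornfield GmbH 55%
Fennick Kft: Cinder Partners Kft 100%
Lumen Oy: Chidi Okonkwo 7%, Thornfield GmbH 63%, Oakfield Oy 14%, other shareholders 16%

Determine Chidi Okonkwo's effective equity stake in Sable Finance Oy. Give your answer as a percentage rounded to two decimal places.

94.36%

Chidi reaches Sable along 3 paths.
Via Thornfield: 72% × 13% = 9.36%.
Via Cinder: 100% × 65% = 65%.
Direct stake: 20% = 20%.
Total: 9.36% + 65% + 20% = 94.36%.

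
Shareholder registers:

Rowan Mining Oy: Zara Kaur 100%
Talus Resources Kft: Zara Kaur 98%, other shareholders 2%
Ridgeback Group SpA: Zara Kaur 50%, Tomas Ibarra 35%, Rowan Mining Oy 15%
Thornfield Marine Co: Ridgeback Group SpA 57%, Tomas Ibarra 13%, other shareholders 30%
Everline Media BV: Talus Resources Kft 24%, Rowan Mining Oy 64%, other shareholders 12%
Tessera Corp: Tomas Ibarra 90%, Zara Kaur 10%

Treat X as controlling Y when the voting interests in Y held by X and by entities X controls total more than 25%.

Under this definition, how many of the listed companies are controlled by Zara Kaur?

5

Zara holds 100% of Rowan, so Zara controls Rowan.
Zara holds 98% of Talus, so Zara controls Talus.
Zara and Rowan together hold 50% + 15% = 65% of Ridgeback, so Zara controls Ridgeback.
Ridgeback holds 57% of Thornfield, so Zara controls Thornfield.
Talus and Rowan together hold 24% + 64% = 88% of Everline, so Zara controls Everline.
No other company's threshold is met.
Zara controls 5 companies.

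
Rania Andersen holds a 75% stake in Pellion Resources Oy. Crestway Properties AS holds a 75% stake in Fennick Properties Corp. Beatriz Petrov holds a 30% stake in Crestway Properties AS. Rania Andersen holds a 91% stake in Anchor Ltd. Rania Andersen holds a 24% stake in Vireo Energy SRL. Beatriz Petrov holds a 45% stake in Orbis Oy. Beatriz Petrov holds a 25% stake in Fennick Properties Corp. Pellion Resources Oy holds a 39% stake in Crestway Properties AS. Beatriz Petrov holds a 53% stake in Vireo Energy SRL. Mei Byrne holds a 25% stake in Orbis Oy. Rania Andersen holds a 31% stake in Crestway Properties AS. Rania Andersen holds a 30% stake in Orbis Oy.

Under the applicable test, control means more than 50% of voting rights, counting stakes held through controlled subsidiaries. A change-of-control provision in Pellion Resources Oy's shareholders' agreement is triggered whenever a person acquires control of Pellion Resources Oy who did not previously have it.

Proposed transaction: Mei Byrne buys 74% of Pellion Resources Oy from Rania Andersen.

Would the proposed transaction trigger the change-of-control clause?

The purchase adds only to Mei's holdings (Rania's stake shrinks), so Mei is the only person who could newly come to control Pellion.
Mei's largest direct stake is 25% in Orbis, which does not meet the threshold, so Mei controls no company.
Neither Mei nor any entity Mei controls holds any voting interest in Pellion.
So before the transaction, Mei does not control Pellion.
After the purchase, Mei holds 74% of Pellion directly, and Rania's stake falls to 1%.
Mei holds 74% of Pellion, so Mei controls Pellion.
Mei did not control Pellion before and does after, so the clause is triggered.

Yes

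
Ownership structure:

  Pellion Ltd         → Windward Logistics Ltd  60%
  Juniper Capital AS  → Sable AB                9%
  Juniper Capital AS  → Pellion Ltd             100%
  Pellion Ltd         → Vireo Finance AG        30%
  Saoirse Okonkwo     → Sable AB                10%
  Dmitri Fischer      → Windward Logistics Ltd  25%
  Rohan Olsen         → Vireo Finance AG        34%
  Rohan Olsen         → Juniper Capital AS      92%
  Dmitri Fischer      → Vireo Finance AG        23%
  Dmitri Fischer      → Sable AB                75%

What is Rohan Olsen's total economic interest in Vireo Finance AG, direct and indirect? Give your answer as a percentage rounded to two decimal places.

Rohan reaches Vireo along 2 paths.
Direct stake: 34% = 34%.
Via Juniper → Pellion: 92% × 100% × 30% = 27.6%.
Total: 34% + 27.6% = 61.6%.
Rounded: 61.60%.

61.60%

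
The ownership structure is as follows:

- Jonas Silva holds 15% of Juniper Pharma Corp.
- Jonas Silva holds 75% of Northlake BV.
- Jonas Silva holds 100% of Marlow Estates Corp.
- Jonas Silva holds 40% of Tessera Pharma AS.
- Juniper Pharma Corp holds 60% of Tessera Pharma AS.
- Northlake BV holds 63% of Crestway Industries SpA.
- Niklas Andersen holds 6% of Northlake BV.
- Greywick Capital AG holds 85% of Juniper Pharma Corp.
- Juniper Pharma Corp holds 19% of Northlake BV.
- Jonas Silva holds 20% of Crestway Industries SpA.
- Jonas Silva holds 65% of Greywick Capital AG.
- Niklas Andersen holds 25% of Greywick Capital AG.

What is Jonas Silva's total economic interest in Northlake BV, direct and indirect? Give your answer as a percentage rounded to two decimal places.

88.35%

Jonas reaches Northlake along 3 paths.
Via Juniper: 15% × 19% = 2.85%.
Via Greywick → Juniper: 65% × 85% × 19% = 10.4975%.
Direct stake: 75% = 75%.
Total: 2.85% + 10.4975% + 75% = 88.3475%.
Rounded: 88.35%.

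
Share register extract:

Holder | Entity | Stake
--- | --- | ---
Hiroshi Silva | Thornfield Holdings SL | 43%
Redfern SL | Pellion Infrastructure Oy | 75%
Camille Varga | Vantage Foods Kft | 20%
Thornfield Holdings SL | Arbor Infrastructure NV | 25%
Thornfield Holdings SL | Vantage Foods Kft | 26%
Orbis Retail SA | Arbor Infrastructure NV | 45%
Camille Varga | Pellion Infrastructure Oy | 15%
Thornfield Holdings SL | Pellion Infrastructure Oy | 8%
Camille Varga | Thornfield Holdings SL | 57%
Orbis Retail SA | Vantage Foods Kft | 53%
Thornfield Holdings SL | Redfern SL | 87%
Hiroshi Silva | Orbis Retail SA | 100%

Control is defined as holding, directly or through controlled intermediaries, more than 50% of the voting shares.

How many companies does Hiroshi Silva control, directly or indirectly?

Hiroshi holds 100% of Orbis, so Hiroshi controls Orbis.
Orbis holds 53% of Vantage, so Hiroshi controls Vantage.
No other company's threshold is met.
Hiroshi controls 2 companies.

2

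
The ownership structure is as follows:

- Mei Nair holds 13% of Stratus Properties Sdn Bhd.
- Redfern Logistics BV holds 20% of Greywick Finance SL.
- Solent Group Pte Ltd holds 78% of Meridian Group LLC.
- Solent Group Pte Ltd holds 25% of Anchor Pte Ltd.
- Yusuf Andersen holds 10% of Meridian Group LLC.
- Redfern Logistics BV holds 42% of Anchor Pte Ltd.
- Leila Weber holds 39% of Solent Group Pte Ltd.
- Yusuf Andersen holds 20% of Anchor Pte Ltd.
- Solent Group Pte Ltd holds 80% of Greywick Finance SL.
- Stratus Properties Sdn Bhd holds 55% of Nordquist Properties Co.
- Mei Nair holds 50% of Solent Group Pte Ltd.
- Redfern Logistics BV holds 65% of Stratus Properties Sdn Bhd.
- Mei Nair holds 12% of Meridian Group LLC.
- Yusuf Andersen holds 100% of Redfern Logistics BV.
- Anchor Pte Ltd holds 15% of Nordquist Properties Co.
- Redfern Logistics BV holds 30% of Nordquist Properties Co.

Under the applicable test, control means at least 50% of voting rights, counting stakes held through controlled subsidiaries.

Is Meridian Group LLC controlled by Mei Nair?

Yes

Mei holds 50% of Solent, so Mei controls Solent.
Mei and Solent together hold 12% + 78% = 90% of Meridian, so Mei controls Meridian.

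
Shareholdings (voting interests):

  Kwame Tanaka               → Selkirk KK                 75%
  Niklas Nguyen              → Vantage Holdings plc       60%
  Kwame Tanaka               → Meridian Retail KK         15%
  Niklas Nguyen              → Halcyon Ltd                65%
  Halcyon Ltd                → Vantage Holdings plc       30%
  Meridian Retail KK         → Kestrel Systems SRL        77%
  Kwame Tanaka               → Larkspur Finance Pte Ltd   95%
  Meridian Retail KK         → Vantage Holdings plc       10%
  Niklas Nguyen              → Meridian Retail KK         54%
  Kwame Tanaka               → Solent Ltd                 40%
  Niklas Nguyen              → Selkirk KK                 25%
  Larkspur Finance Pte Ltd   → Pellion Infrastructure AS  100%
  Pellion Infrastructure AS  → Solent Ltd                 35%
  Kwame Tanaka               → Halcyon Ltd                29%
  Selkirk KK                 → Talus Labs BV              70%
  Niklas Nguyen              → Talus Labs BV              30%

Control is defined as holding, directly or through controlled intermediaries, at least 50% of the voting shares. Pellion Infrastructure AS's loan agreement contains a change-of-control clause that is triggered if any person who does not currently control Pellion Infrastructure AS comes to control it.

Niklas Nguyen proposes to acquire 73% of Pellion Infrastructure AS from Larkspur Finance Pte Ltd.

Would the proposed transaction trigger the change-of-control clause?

The purchase adds only to Niklas's holdings (Larkspur's stake shrinks), so Niklas is the only person who could newly come to control Pellion.
Niklas holds 54% of Meridian, so Niklas controls Meridian.
Niklas holds 65% of Halcyon, so Niklas controls Halcyon.
Meridian and Halcyon and Niklas together hold 10% + 30% + 60% = 100% of Vantage, so Niklas controls Vantage.
Meridian holds 77% of Kestrel, so Niklas controls Kestrel.
Neither Niklas nor any entity Niklas controls holds any voting interest in Pellion.
So before the transaction, Niklas does not control Pellion.
After the purchase, Niklas holds 73% of Pellion directly, and Larkspur's stake falls to 27%.
Niklas holds 73% of Pellion, so Niklas controls Pellion.
Niklas did not control Pellion before and does after, so the clause is triggered.

Yes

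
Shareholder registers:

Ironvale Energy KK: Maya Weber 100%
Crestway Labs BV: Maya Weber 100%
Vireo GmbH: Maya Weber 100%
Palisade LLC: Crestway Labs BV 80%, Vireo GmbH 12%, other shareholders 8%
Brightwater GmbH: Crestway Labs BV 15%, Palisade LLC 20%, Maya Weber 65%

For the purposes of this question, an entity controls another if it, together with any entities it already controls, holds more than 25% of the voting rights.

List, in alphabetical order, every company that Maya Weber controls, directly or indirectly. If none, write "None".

Maya holds 100% of Ironvale, so Maya controls Ironvale.
Maya holds 100% of Crestway, so Maya controls Crestway.
Maya holds 100% of Vireo, so Maya controls Vireo.
Crestway and Vireo together hold 80% + 12% = 92% of Palisade, so Maya controls Palisade.
Crestway and Palisade and Maya together hold 15% + 20% + 65% = 100% of Brightwater, so Maya controls Brightwater.

Brightwater GmbH, Crestway Labs BV, Ironvale Energy KK, Palisade LLC, Vireo GmbH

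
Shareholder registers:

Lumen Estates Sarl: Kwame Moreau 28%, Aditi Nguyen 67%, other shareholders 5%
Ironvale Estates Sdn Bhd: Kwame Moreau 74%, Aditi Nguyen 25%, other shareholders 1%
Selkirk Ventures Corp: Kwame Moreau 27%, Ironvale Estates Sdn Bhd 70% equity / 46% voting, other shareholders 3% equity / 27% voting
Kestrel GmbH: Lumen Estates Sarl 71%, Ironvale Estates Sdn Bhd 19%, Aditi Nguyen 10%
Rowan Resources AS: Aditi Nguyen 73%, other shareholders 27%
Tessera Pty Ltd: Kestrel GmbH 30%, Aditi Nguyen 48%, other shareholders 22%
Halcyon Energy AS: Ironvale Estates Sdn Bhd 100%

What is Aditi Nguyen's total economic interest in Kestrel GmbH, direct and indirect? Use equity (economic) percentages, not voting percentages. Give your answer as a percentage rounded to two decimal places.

Aditi reaches Kestrel along 3 paths.
Via Lumen: 67% × 71% = 47.57%.
Via Ironvale: 25% × 19% = 4.75%.
Direct stake: 10% = 10%.
Total: 47.57% + 4.75% + 10% = 62.32%.

62.32%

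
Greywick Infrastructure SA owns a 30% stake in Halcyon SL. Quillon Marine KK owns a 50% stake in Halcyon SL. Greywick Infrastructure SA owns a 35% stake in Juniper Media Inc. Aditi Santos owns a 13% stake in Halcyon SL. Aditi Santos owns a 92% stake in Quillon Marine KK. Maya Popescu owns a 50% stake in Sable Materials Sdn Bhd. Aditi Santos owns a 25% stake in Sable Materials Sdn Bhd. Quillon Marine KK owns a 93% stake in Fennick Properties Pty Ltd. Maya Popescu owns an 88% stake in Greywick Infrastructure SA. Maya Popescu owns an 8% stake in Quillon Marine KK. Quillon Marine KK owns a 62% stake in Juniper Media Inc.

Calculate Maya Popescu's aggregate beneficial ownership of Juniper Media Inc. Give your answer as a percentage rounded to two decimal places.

Maya reaches Juniper along 2 paths.
Via Greywick: 88% × 35% = 30.8%.
Via Quillon: 8% × 62% = 4.96%.
Total: 30.8% + 4.96% = 35.76%.

35.76%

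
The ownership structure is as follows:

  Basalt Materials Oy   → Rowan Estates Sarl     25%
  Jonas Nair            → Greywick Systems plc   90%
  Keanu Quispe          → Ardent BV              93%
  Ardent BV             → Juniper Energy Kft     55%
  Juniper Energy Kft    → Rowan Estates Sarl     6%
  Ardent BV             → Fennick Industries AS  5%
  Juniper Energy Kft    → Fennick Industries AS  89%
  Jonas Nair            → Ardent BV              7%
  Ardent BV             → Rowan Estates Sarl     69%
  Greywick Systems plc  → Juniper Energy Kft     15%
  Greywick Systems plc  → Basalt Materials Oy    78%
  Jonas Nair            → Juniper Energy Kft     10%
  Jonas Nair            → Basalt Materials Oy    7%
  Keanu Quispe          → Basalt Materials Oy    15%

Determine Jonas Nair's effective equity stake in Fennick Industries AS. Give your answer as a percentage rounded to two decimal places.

Jonas reaches Fennick along 4 paths.
Via Ardent → Juniper: 7% × 55% × 89% = 3.4265%.
Via Juniper: 10% × 89% = 8.9%.
Via Greywick → Juniper: 90% × 15% × 89% = 12.015%.
Via Ardent: 7% × 5% = 0.35%.
Total: 3.4265% + 8.9% + 12.015% + 0.35% = 24.6915%.
Rounded: 24.69%.

24.69%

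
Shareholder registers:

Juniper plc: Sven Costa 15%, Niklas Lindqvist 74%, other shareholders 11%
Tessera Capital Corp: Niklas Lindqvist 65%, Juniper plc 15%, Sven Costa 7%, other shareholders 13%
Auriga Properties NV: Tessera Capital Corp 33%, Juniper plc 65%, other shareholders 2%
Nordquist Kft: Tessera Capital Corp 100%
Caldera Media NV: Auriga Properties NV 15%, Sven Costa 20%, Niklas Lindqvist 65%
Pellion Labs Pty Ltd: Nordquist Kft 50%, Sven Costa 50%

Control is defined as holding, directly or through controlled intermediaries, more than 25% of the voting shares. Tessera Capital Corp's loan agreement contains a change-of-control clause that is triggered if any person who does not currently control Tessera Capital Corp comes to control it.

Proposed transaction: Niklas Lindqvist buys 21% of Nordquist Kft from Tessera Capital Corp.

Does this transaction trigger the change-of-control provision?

The purchase adds only to Niklas's holdings (Tessera's stake shrinks), so Niklas is the only person who could newly come to control Tessera.
Niklas holds 74% of Juniper, so Niklas controls Juniper.
Niklas and Juniper together hold 65% + 15% = 80% of Tessera, so Niklas controls Tessera.
So Niklas already controls Tessera before the transaction.
After the purchase, Niklas holds 21% of Nordquist directly, and Tessera's stake falls to 79%.
Niklas controlled Tessera already, so this is not a new person acquiring control; every other person's position is unchanged or reduced.
No new person acquires control, so the clause is not triggered.

No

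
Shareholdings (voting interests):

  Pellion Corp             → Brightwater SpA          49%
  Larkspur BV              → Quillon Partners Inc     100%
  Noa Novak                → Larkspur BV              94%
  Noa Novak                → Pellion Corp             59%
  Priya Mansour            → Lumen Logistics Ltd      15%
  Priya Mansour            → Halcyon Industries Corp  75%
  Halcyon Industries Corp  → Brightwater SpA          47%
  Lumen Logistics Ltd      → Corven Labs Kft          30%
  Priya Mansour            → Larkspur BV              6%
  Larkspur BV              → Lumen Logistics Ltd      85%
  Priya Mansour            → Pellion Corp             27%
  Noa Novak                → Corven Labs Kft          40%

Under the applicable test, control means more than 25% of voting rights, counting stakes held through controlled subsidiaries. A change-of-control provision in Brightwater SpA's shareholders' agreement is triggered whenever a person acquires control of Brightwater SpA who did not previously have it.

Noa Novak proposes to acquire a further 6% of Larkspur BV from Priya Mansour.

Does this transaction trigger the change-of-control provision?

No

The purchase adds only to Noa's holdings (Priya's stake shrinks), so Noa is the only person who could newly come to control Brightwater.
Noa holds 59% of Pellion, so Noa controls Pellion.
Pellion holds 49% of Brightwater, so Noa controls Brightwater.
So Noa already controls Brightwater before the transaction.
After the purchase, Noa's direct stake in Larkspur rises to 94% + 6% = 100%, and Priya's stake falls to 0%.
Noa controlled Brightwater already, so this is not a new person acquiring control; every other person's position is unchanged or reduced.
No new person acquires control, so the clause is not triggered.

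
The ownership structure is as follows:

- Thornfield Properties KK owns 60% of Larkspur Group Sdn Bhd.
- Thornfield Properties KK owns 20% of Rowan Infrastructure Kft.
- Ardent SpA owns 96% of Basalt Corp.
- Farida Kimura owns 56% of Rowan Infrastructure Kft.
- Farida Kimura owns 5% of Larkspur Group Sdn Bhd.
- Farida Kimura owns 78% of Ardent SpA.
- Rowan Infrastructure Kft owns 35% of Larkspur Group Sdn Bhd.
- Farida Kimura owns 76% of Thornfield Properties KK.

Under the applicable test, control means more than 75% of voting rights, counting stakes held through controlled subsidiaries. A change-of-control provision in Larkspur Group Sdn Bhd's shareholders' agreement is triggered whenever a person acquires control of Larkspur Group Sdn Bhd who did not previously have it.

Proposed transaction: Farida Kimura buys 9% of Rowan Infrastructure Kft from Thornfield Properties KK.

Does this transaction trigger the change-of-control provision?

No

The purchase adds only to Farida's holdings (Thornfield's stake shrinks), so Farida is the only person who could newly come to control Larkspur.
Farida holds 76% of Thornfield, so Farida controls Thornfield.
Farida and Thornfield together hold 56% + 20% = 76% of Rowan, so Farida controls Rowan.
Thornfield and Rowan and Farida together hold 60% + 35% + 5% = 100% of Larkspur, so Farida controls Larkspur.
So Farida already controls Larkspur before the transaction.
After the purchase, Farida's direct stake in Rowan rises to 56% + 9% = 65%, and Thornfield's stake falls to 11%.
Farida controlled Larkspur already, so this is not a new person acquiring control; every other person's position is unchanged or reduced.
No new person acquires control, so the clause is not triggered.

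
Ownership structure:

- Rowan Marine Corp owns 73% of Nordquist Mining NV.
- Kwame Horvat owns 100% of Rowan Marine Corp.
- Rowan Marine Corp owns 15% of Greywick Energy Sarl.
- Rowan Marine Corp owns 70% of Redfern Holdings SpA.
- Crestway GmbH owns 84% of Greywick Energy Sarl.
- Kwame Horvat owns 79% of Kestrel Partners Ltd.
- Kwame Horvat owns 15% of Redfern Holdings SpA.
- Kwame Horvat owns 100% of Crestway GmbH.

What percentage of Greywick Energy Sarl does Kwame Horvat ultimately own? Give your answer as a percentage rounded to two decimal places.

Kwame reaches Greywick along 2 paths.
Via Rowan: 100% × 15% = 15%.
Via Crestway: 100% × 84% = 84%.
Total: 15% + 84% = 99%.
Rounded: 99.00%.

99.00%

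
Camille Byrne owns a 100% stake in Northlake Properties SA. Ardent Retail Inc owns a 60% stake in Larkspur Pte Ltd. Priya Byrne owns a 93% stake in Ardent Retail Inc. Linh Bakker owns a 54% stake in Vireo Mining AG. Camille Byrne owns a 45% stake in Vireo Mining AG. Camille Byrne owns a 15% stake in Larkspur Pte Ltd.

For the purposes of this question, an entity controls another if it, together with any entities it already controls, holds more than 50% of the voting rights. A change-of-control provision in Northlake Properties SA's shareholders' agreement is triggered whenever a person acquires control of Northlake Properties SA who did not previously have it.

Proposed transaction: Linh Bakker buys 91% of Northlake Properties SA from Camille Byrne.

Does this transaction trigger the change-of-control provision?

The purchase adds only to Linh's holdings (Camille's stake shrinks), so Linh is the only person who could newly come to control Northlake.
Linh holds 54% of Vireo, so Linh controls Vireo.
Neither Linh nor any entity Linh controls holds any voting interest in Northlake.
So before the transaction, Linh does not control Northlake.
After the purchase, Linh holds 91% of Northlake directly, and Camille's stake falls to 9%.
Linh holds 91% of Northlake, so Linh controls Northlake.
Linh did not control Northlake before and does after, so the clause is triggered.

Yes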